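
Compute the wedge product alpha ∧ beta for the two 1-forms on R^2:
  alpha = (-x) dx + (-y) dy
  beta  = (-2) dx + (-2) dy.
alpha ∧ beta = (2*x - 2*y) dx ∧ dy

Distribute the wedge, using dx_i ∧ dx_j = -dx_j ∧ dx_i and dx_i ∧ dx_i = 0. For each pair (i, j) with i < j, the coefficient of dx_i ∧ dx_j in alpha ∧ beta is (alpha_i * beta_j - alpha_j * beta_i). Collecting: alpha ∧ beta = (2*x - 2*y) dx ∧ dy.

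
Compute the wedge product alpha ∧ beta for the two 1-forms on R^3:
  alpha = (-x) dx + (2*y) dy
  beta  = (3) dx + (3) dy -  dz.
alpha ∧ beta = (-3*x - 6*y) dx ∧ dy + (x) dx ∧ dz + (-2*y) dy ∧ dz

Distribute the wedge, using dx_i ∧ dx_j = -dx_j ∧ dx_i and dx_i ∧ dx_i = 0. For each pair (i, j) with i < j, the coefficient of dx_i ∧ dx_j in alpha ∧ beta is (alpha_i * beta_j - alpha_j * beta_i). Collecting: alpha ∧ beta = (-3*x - 6*y) dx ∧ dy + (x) dx ∧ dz + (-2*y) dy ∧ dz.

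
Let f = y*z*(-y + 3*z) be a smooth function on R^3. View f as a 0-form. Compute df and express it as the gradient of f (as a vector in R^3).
df = (0) dx + (z*(-2*y + 3*z)) dy + (y*(-y + 6*z)) dz; grad f = (0, z*(-2*y + 3*z), y*(-y + 6*z))

For a 0-form f, d f = (∂f/∂x) dx + (∂f/∂y) dy + (∂f/∂z) dz. The components of the vector representation are exactly the entries of grad f in Cartesian coordinates:
  ∂f/∂x = 0
  ∂f/∂y = z*(-2*y + 3*z)
  ∂f/∂z = y*(-y + 6*z).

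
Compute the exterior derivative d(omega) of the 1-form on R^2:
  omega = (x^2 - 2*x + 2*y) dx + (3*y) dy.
d(omega) = (-2) dx ∧ dy

For a 1-form omega = sum_i f_i dx_i, the exterior derivative is
  d(omega) = sum_{i < j} (∂f_j/∂x_i - ∂f_i/∂x_j) dx_i ∧ dx_j.
  coefficient of dx ∧ dy: ∂f_2/∂x - ∂f_1/∂y = ∂(3*y)/∂x - ∂(x^2 - 2*x + 2*y)/∂y = -2
Assembling: d(omega) = (-2) dx ∧ dy.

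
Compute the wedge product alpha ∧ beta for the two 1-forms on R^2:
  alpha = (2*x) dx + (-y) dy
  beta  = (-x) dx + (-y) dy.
alpha ∧ beta = (-3*x*y) dx ∧ dy

Distribute the wedge, using dx_i ∧ dx_j = -dx_j ∧ dx_i and dx_i ∧ dx_i = 0. For each pair (i, j) with i < j, the coefficient of dx_i ∧ dx_j in alpha ∧ beta is (alpha_i * beta_j - alpha_j * beta_i). Collecting: alpha ∧ beta = (-3*x*y) dx ∧ dy.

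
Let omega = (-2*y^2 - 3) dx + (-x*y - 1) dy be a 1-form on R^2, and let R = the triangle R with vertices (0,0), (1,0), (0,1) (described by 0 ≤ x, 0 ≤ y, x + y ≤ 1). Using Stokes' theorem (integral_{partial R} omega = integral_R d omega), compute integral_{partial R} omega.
integral_(partial R) omega = 1/2

Stokes: integral_partial_R omega = integral_R d omega with d omega = (∂Q/∂x - ∂P/∂y) dx ∧ dy.
  ∂Q/∂x = -y
  ∂P/∂y = -4*y
  integrand = ∂Q/∂x - ∂P/∂y = 3*y.
Integrating over R: integral_0^1 integral_0^{1-x} (3*y) dy dx = 1/2.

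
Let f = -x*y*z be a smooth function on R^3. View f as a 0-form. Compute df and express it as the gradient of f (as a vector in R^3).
df = (-y*z) dx + (-x*z) dy + (-x*y) dz; grad f = (-y*z, -x*z, -x*y)

For a 0-form f, d f = (∂f/∂x) dx + (∂f/∂y) dy + (∂f/∂z) dz. The components of the vector representation are exactly the entries of grad f in Cartesian coordinates:
  ∂f/∂x = -y*z
  ∂f/∂y = -x*z
  ∂f/∂z = -x*y.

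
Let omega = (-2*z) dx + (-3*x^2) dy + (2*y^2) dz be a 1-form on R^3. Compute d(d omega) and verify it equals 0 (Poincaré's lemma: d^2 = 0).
d(d omega) = 0

Step 1: d omega = sum_{i<j} (∂f_j/∂x_i - ∂f_i/∂x_j) dx_i ∧ dx_j:
  coeff of dx ∧ dy: -6*x
  coeff of dx ∧ dz: 2
  coeff of dy ∧ dz: 4*y
Step 2: Apply d again to each 2-form coefficient. The only possible 3-form in R^3 is dx ∧ dy ∧ dz, with coefficient
  ∂(coeff of dy∧dz)/∂x - ∂(coeff of dx∧dz)/∂y + ∂(coeff of dx∧dy)/∂z
  = ∂/∂x (4*y) - ∂/∂y (2) + ∂/∂z (-6*x).
Each of these terms simplifies to sums of mixed partials that cancel in pairs. The result is 0 (by equality of mixed partials for smooth functions — Schwarz / Clairaut).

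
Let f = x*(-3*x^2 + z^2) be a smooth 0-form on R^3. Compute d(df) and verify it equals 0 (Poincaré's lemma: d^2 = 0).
d(df) = 0

Step 1: df = sum_i (∂f/∂x_i) dx_i = (-9*x^2 + z^2) dx + (0) dy + (2*x*z) dz.
Step 2: Apply d again. Using the 1-form formula, the coefficient of dx ∧ dy in d(df) is ∂^2 f/∂x ∂y - ∂^2 f/∂y ∂x = (0) - (0) = 0 (equality of mixed partials for smooth f).
Similarly for dx ∧ dz and dy ∧ dz — all coefficients vanish. So d(df) = 0.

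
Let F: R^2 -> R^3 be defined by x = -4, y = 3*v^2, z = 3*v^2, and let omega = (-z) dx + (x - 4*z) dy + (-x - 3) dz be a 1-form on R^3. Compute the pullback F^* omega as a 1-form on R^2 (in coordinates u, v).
F^* omega = (-72*v^3 - 18*v) dv

Using F^*(f dg) = (f ∘ F) d(g ∘ F), substitute each coordinate x_i by F_i(u, v) in f_i, and replace dx_i by d F_i = (∂F_i/∂u) du + (∂F_i/∂v) dv.
  For the x component: f_1(F) = -3*v^2; d F_1 = (0) du + (0) dv
  For the y component: f_2(F) = -12*v^2 - 4; d F_2 = (0) du + (6*v) dv
  For the z component: f_3(F) = 1; d F_3 = (0) du + (6*v) dv
Combining and collecting du, dv coefficients:
  coeff of du: 0
  coeff of dv: -72*v^3 - 18*v
F^* omega = (-72*v^3 - 18*v) dv.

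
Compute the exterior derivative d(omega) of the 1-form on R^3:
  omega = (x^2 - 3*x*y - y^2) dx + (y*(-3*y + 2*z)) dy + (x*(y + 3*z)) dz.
d(omega) = (3*x + 2*y) dx ∧ dy + (y + 3*z) dx ∧ dz + (x - 2*y) dy ∧ dz

For a 1-form omega = sum_i f_i dx_i, the exterior derivative is
  d(omega) = sum_{i < j} (∂f_j/∂x_i - ∂f_i/∂x_j) dx_i ∧ dx_j.
  coefficient of dx ∧ dy: ∂f_2/∂x - ∂f_1/∂y = ∂(y*(-3*y + 2*z))/∂x - ∂(x^2 - 3*x*y - y^2)/∂y = 3*x + 2*y
  coefficient of dx ∧ dz: ∂f_3/∂x - ∂f_1/∂z = ∂(x*(y + 3*z))/∂x - ∂(x^2 - 3*x*y - y^2)/∂z = y + 3*z
  coefficient of dy ∧ dz: ∂f_3/∂y - ∂f_2/∂z = ∂(x*(y + 3*z))/∂y - ∂(y*(-3*y + 2*z))/∂z = x - 2*y
Assembling: d(omega) = (3*x + 2*y) dx ∧ dy + (y + 3*z) dx ∧ dz + (x - 2*y) dy ∧ dz.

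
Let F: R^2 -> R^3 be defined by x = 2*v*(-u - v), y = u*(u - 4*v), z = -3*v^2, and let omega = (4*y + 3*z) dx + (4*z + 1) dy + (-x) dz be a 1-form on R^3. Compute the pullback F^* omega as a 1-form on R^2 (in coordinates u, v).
F^* omega = (-8*u^2*v + 8*u*v^2 + 2*u + 66*v^3 - 4*v) du + (-8*u^3 + 16*u^2*v + 118*u*v^2 - 4*u + 24*v^3) dv

Using F^*(f dg) = (f ∘ F) d(g ∘ F), substitute each coordinate x_i by F_i(u, v) in f_i, and replace dx_i by d F_i = (∂F_i/∂u) du + (∂F_i/∂v) dv.
  For the x component: f_1(F) = 4*u^2 - 16*u*v - 9*v^2; d F_1 = (-2*v) du + (-2*u - 4*v) dv
  For the y component: f_2(F) = 1 - 12*v^2; d F_2 = (2*u - 4*v) du + (-4*u) dv
  For the z component: f_3(F) = 2*v*(u + v); d F_3 = (0) du + (-6*v) dv
Combining and collecting du, dv coefficients:
  coeff of du: -8*u^2*v + 8*u*v^2 + 2*u + 66*v^3 - 4*v
  coeff of dv: -8*u^3 + 16*u^2*v + 118*u*v^2 - 4*u + 24*v^3
F^* omega = (-8*u^2*v + 8*u*v^2 + 2*u + 66*v^3 - 4*v) du + (-8*u^3 + 16*u^2*v + 118*u*v^2 - 4*u + 24*v^3) dv.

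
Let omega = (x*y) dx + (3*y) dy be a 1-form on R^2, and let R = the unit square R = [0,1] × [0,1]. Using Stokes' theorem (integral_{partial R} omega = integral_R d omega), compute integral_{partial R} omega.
integral_(partial R) omega = -1/2

Stokes: integral_partial_R omega = integral_R d omega with d omega = (∂Q/∂x - ∂P/∂y) dx ∧ dy.
  ∂Q/∂x = 0
  ∂P/∂y = x
  integrand = ∂Q/∂x - ∂P/∂y = -x.
Integrating over R: integral_0^1 integral_0^1 (-x) dx dy = -1/2.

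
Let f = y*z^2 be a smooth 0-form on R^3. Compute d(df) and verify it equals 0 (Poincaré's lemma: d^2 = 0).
d(df) = 0

Step 1: df = sum_i (∂f/∂x_i) dx_i = (0) dx + (z^2) dy + (2*y*z) dz.
Step 2: Apply d again. Using the 1-form formula, the coefficient of dx ∧ dy in d(df) is ∂^2 f/∂x ∂y - ∂^2 f/∂y ∂x = (0) - (0) = 0 (equality of mixed partials for smooth f).
Similarly for dx ∧ dz and dy ∧ dz — all coefficients vanish. So d(df) = 0.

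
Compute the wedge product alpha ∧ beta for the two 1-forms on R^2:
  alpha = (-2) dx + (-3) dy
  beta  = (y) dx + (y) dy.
alpha ∧ beta = (y) dx ∧ dy

Distribute the wedge, using dx_i ∧ dx_j = -dx_j ∧ dx_i and dx_i ∧ dx_i = 0. For each pair (i, j) with i < j, the coefficient of dx_i ∧ dx_j in alpha ∧ beta is (alpha_i * beta_j - alpha_j * beta_i). Collecting: alpha ∧ beta = (y) dx ∧ dy.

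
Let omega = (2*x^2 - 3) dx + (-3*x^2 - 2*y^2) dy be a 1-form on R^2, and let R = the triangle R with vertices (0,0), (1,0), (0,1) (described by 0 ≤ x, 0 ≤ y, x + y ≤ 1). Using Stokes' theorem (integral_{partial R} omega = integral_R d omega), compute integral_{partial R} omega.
integral_(partial R) omega = -1

Stokes: integral_partial_R omega = integral_R d omega with d omega = (∂Q/∂x - ∂P/∂y) dx ∧ dy.
  ∂Q/∂x = -6*x
  ∂P/∂y = 0
  integrand = ∂Q/∂x - ∂P/∂y = -6*x.
Integrating over R: integral_0^1 integral_0^{1-x} (-6*x) dy dx = -1.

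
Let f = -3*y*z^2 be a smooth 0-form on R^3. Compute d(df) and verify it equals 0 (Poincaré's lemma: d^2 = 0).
d(df) = 0

Step 1: df = sum_i (∂f/∂x_i) dx_i = (0) dx + (-3*z^2) dy + (-6*y*z) dz.
Step 2: Apply d again. Using the 1-form formula, the coefficient of dx ∧ dy in d(df) is ∂^2 f/∂x ∂y - ∂^2 f/∂y ∂x = (0) - (0) = 0 (equality of mixed partials for smooth f).
Similarly for dx ∧ dz and dy ∧ dz — all coefficients vanish. So d(df) = 0.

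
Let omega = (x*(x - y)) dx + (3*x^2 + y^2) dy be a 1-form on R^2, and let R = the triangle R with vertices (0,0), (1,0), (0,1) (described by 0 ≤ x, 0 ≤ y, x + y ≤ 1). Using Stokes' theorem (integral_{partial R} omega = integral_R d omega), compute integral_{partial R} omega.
integral_(partial R) omega = 7/6

Stokes: integral_partial_R omega = integral_R d omega with d omega = (∂Q/∂x - ∂P/∂y) dx ∧ dy.
  ∂Q/∂x = 6*x
  ∂P/∂y = -x
  integrand = ∂Q/∂x - ∂P/∂y = 7*x.
Integrating over R: integral_0^1 integral_0^{1-x} (7*x) dy dx = 7/6.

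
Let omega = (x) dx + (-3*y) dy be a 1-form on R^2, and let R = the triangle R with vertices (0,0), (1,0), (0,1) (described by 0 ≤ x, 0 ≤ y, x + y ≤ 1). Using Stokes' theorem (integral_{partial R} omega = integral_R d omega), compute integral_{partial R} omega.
integral_(partial R) omega = 0

Stokes: integral_partial_R omega = integral_R d omega with d omega = (∂Q/∂x - ∂P/∂y) dx ∧ dy.
  ∂Q/∂x = 0
  ∂P/∂y = 0
  integrand = ∂Q/∂x - ∂P/∂y = 0.
Integrating over R: integral_0^1 integral_0^{1-x} (0) dy dx = 0.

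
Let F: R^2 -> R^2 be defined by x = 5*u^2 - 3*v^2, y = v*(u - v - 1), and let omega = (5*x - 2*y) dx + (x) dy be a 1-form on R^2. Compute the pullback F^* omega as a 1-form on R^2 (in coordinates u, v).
F^* omega = (250*u^3 - 15*u^2*v - 130*u*v^2 + 20*u*v - 3*v^3) du + (5*u^3 - 160*u^2*v - 5*u^2 + 9*u*v^2 + 84*v^3 - 9*v^2) dv

Using F^*(f dg) = (f ∘ F) d(g ∘ F), substitute each coordinate x_i by F_i(u, v) in f_i, and replace dx_i by d F_i = (∂F_i/∂u) du + (∂F_i/∂v) dv.
  For the x component: f_1(F) = 25*u^2 - 2*u*v - 13*v^2 + 2*v; d F_1 = (10*u) du + (-6*v) dv
  For the y component: f_2(F) = 5*u^2 - 3*v^2; d F_2 = (v) du + (u - 2*v - 1) dv
Combining and collecting du, dv coefficients:
  coeff of du: 250*u^3 - 15*u^2*v - 130*u*v^2 + 20*u*v - 3*v^3
  coeff of dv: 5*u^3 - 160*u^2*v - 5*u^2 + 9*u*v^2 + 84*v^3 - 9*v^2
F^* omega = (250*u^3 - 15*u^2*v - 130*u*v^2 + 20*u*v - 3*v^3) du + (5*u^3 - 160*u^2*v - 5*u^2 + 9*u*v^2 + 84*v^3 - 9*v^2) dv.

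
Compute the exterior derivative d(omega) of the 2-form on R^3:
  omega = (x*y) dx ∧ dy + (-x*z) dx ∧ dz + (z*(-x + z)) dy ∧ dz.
d(omega) = (-z) dx ∧ dy ∧ dz

For a 2-form omega = sum_{i<j} g_{ij} dx_i ∧ dx_j, the exterior derivative is
  d(omega) = sum_{i<j} d(g_{ij}) ∧ dx_i ∧ dx_j = sum_{i<j, k} (∂g_{ij}/∂x_k) dx_k ∧ dx_i ∧ dx_j.
Expand each term, using dx_k ∧ dx_i ∧ dx_j = sgn(permutation) dx_{(a)} ∧ dx_{(b)} ∧ dx_{(c)} with (a < b < c) sorted:
  d(z*(-x + z)) includes (∂/∂x)(z*(-x + z)) dx = (-z) dx, which multiplied by dy ∧ dz gives (-z) dx ∧ dy ∧ dz
Collecting like 3-forms: d(omega) = (-z) dx ∧ dy ∧ dz.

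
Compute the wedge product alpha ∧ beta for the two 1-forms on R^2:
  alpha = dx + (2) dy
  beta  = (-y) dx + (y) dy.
alpha ∧ beta = (3*y) dx ∧ dy

Distribute the wedge, using dx_i ∧ dx_j = -dx_j ∧ dx_i and dx_i ∧ dx_i = 0. For each pair (i, j) with i < j, the coefficient of dx_i ∧ dx_j in alpha ∧ beta is (alpha_i * beta_j - alpha_j * beta_i). Collecting: alpha ∧ beta = (3*y) dx ∧ dy.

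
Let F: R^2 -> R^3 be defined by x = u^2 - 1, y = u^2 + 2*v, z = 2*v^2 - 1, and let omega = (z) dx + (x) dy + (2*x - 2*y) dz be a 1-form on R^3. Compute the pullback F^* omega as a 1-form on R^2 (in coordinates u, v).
F^* omega = (2*u*(u^2 + 2*v^2 - 2)) du + (2*u^2 - 16*v^2 - 8*v - 2) dv

Using F^*(f dg) = (f ∘ F) d(g ∘ F), substitute each coordinate x_i by F_i(u, v) in f_i, and replace dx_i by d F_i = (∂F_i/∂u) du + (∂F_i/∂v) dv.
  For the x component: f_1(F) = 2*v^2 - 1; d F_1 = (2*u) du + (0) dv
  For the y component: f_2(F) = u^2 - 1; d F_2 = (2*u) du + (2) dv
  For the z component: f_3(F) = -4*v - 2; d F_3 = (0) du + (4*v) dv
Combining and collecting du, dv coefficients:
  coeff of du: 2*u*(u^2 + 2*v^2 - 2)
  coeff of dv: 2*u^2 - 16*v^2 - 8*v - 2
F^* omega = (2*u*(u^2 + 2*v^2 - 2)) du + (2*u^2 - 16*v^2 - 8*v - 2) dv.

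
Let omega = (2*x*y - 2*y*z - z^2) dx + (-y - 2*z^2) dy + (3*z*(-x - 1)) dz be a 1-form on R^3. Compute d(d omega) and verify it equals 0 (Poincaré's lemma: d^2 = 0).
d(d omega) = 0

Step 1: d omega = sum_{i<j} (∂f_j/∂x_i - ∂f_i/∂x_j) dx_i ∧ dx_j:
  coeff of dx ∧ dy: -2*x + 2*z
  coeff of dx ∧ dz: 2*y - z
  coeff of dy ∧ dz: 4*z
Step 2: Apply d again to each 2-form coefficient. The only possible 3-form in R^3 is dx ∧ dy ∧ dz, with coefficient
  ∂(coeff of dy∧dz)/∂x - ∂(coeff of dx∧dz)/∂y + ∂(coeff of dx∧dy)/∂z
  = ∂/∂x (4*z) - ∂/∂y (2*y - z) + ∂/∂z (-2*x + 2*z).
Each of these terms simplifies to sums of mixed partials that cancel in pairs. The result is 0 (by equality of mixed partials for smooth functions — Schwarz / Clairaut).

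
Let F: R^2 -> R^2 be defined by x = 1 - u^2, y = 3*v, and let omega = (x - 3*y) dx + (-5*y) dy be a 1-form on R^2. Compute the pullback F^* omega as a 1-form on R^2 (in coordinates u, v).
F^* omega = (2*u*(u^2 + 9*v - 1)) du + (-45*v) dv

Using F^*(f dg) = (f ∘ F) d(g ∘ F), substitute each coordinate x_i by F_i(u, v) in f_i, and replace dx_i by d F_i = (∂F_i/∂u) du + (∂F_i/∂v) dv.
  For the x component: f_1(F) = -u^2 - 9*v + 1; d F_1 = (-2*u) du + (0) dv
  For the y component: f_2(F) = -15*v; d F_2 = (0) du + (3) dv
Combining and collecting du, dv coefficients:
  coeff of du: 2*u*(u^2 + 9*v - 1)
  coeff of dv: -45*v
F^* omega = (2*u*(u^2 + 9*v - 1)) du + (-45*v) dv.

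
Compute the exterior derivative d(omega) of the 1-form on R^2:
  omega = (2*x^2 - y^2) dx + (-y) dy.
d(omega) = (2*y) dx ∧ dy

For a 1-form omega = sum_i f_i dx_i, the exterior derivative is
  d(omega) = sum_{i < j} (∂f_j/∂x_i - ∂f_i/∂x_j) dx_i ∧ dx_j.
  coefficient of dx ∧ dy: ∂f_2/∂x - ∂f_1/∂y = ∂(-y)/∂x - ∂(2*x^2 - y^2)/∂y = 2*y
Assembling: d(omega) = (2*y) dx ∧ dy.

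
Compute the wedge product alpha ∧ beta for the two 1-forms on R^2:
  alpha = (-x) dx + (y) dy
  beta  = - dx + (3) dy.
alpha ∧ beta = (-3*x + y) dx ∧ dy

Distribute the wedge, using dx_i ∧ dx_j = -dx_j ∧ dx_i and dx_i ∧ dx_i = 0. For each pair (i, j) with i < j, the coefficient of dx_i ∧ dx_j in alpha ∧ beta is (alpha_i * beta_j - alpha_j * beta_i). Collecting: alpha ∧ beta = (-3*x + y) dx ∧ dy.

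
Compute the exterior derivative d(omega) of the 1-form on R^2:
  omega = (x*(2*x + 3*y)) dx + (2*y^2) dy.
d(omega) = (-3*x) dx ∧ dy

For a 1-form omega = sum_i f_i dx_i, the exterior derivative is
  d(omega) = sum_{i < j} (∂f_j/∂x_i - ∂f_i/∂x_j) dx_i ∧ dx_j.
  coefficient of dx ∧ dy: ∂f_2/∂x - ∂f_1/∂y = ∂(2*y^2)/∂x - ∂(x*(2*x + 3*y))/∂y = -3*x
Assembling: d(omega) = (-3*x) dx ∧ dy.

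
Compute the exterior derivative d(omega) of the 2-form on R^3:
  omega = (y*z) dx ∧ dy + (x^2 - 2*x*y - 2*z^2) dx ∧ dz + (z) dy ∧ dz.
d(omega) = (2*x + y) dx ∧ dy ∧ dz

For a 2-form omega = sum_{i<j} g_{ij} dx_i ∧ dx_j, the exterior derivative is
  d(omega) = sum_{i<j} d(g_{ij}) ∧ dx_i ∧ dx_j = sum_{i<j, k} (∂g_{ij}/∂x_k) dx_k ∧ dx_i ∧ dx_j.
Expand each term, using dx_k ∧ dx_i ∧ dx_j = sgn(permutation) dx_{(a)} ∧ dx_{(b)} ∧ dx_{(c)} with (a < b < c) sorted:
  d(y*z) includes (∂/∂z)(y*z) dz = (y) dz, which multiplied by dx ∧ dy gives (y) dx ∧ dy ∧ dz
  d(x^2 - 2*x*y - 2*z^2) includes (∂/∂y)(x^2 - 2*x*y - 2*z^2) dy = (-2*x) dy, which multiplied by dx ∧ dz gives (2*x) dx ∧ dy ∧ dz
Collecting like 3-forms: d(omega) = (2*x + y) dx ∧ dy ∧ dz.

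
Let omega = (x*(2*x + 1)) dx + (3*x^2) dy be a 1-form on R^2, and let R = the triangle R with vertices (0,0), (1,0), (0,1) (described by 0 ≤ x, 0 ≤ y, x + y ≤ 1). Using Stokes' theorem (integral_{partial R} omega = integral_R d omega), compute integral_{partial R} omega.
integral_(partial R) omega = 1

Stokes: integral_partial_R omega = integral_R d omega with d omega = (∂Q/∂x - ∂P/∂y) dx ∧ dy.
  ∂Q/∂x = 6*x
  ∂P/∂y = 0
  integrand = ∂Q/∂x - ∂P/∂y = 6*x.
Integrating over R: integral_0^1 integral_0^{1-x} (6*x) dy dx = 1.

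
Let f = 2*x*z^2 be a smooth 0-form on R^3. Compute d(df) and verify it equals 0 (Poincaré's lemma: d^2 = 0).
d(df) = 0

Step 1: df = sum_i (∂f/∂x_i) dx_i = (2*z^2) dx + (0) dy + (4*x*z) dz.
Step 2: Apply d again. Using the 1-form formula, the coefficient of dx ∧ dy in d(df) is ∂^2 f/∂x ∂y - ∂^2 f/∂y ∂x = (0) - (0) = 0 (equality of mixed partials for smooth f).
Similarly for dx ∧ dz and dy ∧ dz — all coefficients vanish. So d(df) = 0.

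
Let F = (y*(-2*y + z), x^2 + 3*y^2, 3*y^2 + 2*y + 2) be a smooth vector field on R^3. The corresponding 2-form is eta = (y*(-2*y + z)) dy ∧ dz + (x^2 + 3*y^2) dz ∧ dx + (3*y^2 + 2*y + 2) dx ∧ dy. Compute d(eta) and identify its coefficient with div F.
d(eta) = (6*y) dx ∧ dy ∧ dz; div F = 6*y

For a 2-form in R^3 of the form above, applying d gives a 3-form with coefficient ∂P/∂x + ∂Q/∂y + ∂R/∂z:
  ∂P/∂x = 0
  ∂Q/∂y = 6*y
  ∂R/∂z = 0
Sum = 6*y, which is exactly div F.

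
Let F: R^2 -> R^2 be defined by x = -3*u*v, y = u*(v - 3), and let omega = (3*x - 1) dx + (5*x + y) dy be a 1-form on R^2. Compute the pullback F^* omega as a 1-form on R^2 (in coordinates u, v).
F^* omega = (13*u*v^2 + 39*u*v + 9*u + 3*v) du + (u*(13*u*v - 3*u + 3)) dv

Using F^*(f dg) = (f ∘ F) d(g ∘ F), substitute each coordinate x_i by F_i(u, v) in f_i, and replace dx_i by d F_i = (∂F_i/∂u) du + (∂F_i/∂v) dv.
  For the x component: f_1(F) = -9*u*v - 1; d F_1 = (-3*v) du + (-3*u) dv
  For the y component: f_2(F) = u*(-14*v - 3); d F_2 = (v - 3) du + (u) dv
Combining and collecting du, dv coefficients:
  coeff of du: 13*u*v^2 + 39*u*v + 9*u + 3*v
  coeff of dv: u*(13*u*v - 3*u + 3)
F^* omega = (13*u*v^2 + 39*u*v + 9*u + 3*v) du + (u*(13*u*v - 3*u + 3)) dv.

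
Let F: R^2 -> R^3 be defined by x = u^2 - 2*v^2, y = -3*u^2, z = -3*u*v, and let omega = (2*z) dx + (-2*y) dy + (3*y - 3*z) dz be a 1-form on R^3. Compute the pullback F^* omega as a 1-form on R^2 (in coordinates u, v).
F^* omega = (3*u*(-12*u^2 + 5*u*v - 9*v^2)) du + (3*u*(9*u^2 - 9*u*v + 8*v^2)) dv

Using F^*(f dg) = (f ∘ F) d(g ∘ F), substitute each coordinate x_i by F_i(u, v) in f_i, and replace dx_i by d F_i = (∂F_i/∂u) du + (∂F_i/∂v) dv.
  For the x component: f_1(F) = -6*u*v; d F_1 = (2*u) du + (-4*v) dv
  For the y component: f_2(F) = 6*u^2; d F_2 = (-6*u) du + (0) dv
  For the z component: f_3(F) = 9*u*(-u + v); d F_3 = (-3*v) du + (-3*u) dv
Combining and collecting du, dv coefficients:
  coeff of du: 3*u*(-12*u^2 + 5*u*v - 9*v^2)
  coeff of dv: 3*u*(9*u^2 - 9*u*v + 8*v^2)
F^* omega = (3*u*(-12*u^2 + 5*u*v - 9*v^2)) du + (3*u*(9*u^2 - 9*u*v + 8*v^2)) dv.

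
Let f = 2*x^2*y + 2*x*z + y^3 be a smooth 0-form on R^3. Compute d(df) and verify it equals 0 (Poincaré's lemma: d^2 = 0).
d(df) = 0

Step 1: df = sum_i (∂f/∂x_i) dx_i = (4*x*y + 2*z) dx + (2*x^2 + 3*y^2) dy + (2*x) dz.
Step 2: Apply d again. Using the 1-form formula, the coefficient of dx ∧ dy in d(df) is ∂^2 f/∂x ∂y - ∂^2 f/∂y ∂x = (4*x) - (4*x) = 0 (equality of mixed partials for smooth f).
Similarly for dx ∧ dz and dy ∧ dz — all coefficients vanish. So d(df) = 0.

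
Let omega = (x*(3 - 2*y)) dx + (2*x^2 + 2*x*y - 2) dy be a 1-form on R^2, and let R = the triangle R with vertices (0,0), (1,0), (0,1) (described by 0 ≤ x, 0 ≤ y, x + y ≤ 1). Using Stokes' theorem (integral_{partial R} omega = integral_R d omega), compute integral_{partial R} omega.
integral_(partial R) omega = 4/3

Stokes: integral_partial_R omega = integral_R d omega with d omega = (∂Q/∂x - ∂P/∂y) dx ∧ dy.
  ∂Q/∂x = 4*x + 2*y
  ∂P/∂y = -2*x
  integrand = ∂Q/∂x - ∂P/∂y = 6*x + 2*y.
Integrating over R: integral_0^1 integral_0^{1-x} (6*x + 2*y) dy dx = 4/3.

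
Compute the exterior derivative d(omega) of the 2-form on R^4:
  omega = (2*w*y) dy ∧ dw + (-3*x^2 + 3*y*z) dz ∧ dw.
d(omega) = (-6*x) dx ∧ dz ∧ dw + (3*z) dy ∧ dz ∧ dw

For a 2-form omega = sum_{i<j} g_{ij} dx_i ∧ dx_j, the exterior derivative is
  d(omega) = sum_{i<j} d(g_{ij}) ∧ dx_i ∧ dx_j = sum_{i<j, k} (∂g_{ij}/∂x_k) dx_k ∧ dx_i ∧ dx_j.
Expand each term, using dx_k ∧ dx_i ∧ dx_j = sgn(permutation) dx_{(a)} ∧ dx_{(b)} ∧ dx_{(c)} with (a < b < c) sorted:
  d(-3*x^2 + 3*y*z) includes (∂/∂x)(-3*x^2 + 3*y*z) dx = (-6*x) dx, which multiplied by dz ∧ dw gives (-6*x) dx ∧ dz ∧ dw
  d(-3*x^2 + 3*y*z) includes (∂/∂y)(-3*x^2 + 3*y*z) dy = (3*z) dy, which multiplied by dz ∧ dw gives (3*z) dy ∧ dz ∧ dw
Collecting like 3-forms: d(omega) = (-6*x) dx ∧ dz ∧ dw + (3*z) dy ∧ dz ∧ dw.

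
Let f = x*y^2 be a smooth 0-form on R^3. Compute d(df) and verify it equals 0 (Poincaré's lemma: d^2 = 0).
d(df) = 0

Step 1: df = sum_i (∂f/∂x_i) dx_i = (y^2) dx + (2*x*y) dy + (0) dz.
Step 2: Apply d again. Using the 1-form formula, the coefficient of dx ∧ dy in d(df) is ∂^2 f/∂x ∂y - ∂^2 f/∂y ∂x = (2*y) - (2*y) = 0 (equality of mixed partials for smooth f).
Similarly for dx ∧ dz and dy ∧ dz — all coefficients vanish. So d(df) = 0.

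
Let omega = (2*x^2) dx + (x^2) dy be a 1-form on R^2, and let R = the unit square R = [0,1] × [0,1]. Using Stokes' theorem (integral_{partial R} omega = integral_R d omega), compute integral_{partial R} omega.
integral_(partial R) omega = 1

Stokes: integral_partial_R omega = integral_R d omega with d omega = (∂Q/∂x - ∂P/∂y) dx ∧ dy.
  ∂Q/∂x = 2*x
  ∂P/∂y = 0
  integrand = ∂Q/∂x - ∂P/∂y = 2*x.
Integrating over R: integral_0^1 integral_0^1 (2*x) dx dy = 1.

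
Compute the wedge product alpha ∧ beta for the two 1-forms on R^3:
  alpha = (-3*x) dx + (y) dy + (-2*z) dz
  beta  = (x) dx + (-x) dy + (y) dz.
alpha ∧ beta = (x*(3*x - y)) dx ∧ dy + (x*(-3*y + 2*z)) dx ∧ dz + (-2*x*z + y^2) dy ∧ dz

Distribute the wedge, using dx_i ∧ dx_j = -dx_j ∧ dx_i and dx_i ∧ dx_i = 0. For each pair (i, j) with i < j, the coefficient of dx_i ∧ dx_j in alpha ∧ beta is (alpha_i * beta_j - alpha_j * beta_i). Collecting: alpha ∧ beta = (x*(3*x - y)) dx ∧ dy + (x*(-3*y + 2*z)) dx ∧ dz + (-2*x*z + y^2) dy ∧ dz.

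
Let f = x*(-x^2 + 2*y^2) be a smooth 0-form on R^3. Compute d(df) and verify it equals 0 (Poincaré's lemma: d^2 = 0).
d(df) = 0

Step 1: df = sum_i (∂f/∂x_i) dx_i = (-3*x^2 + 2*y^2) dx + (4*x*y) dy + (0) dz.
Step 2: Apply d again. Using the 1-form formula, the coefficient of dx ∧ dy in d(df) is ∂^2 f/∂x ∂y - ∂^2 f/∂y ∂x = (4*y) - (4*y) = 0 (equality of mixed partials for smooth f).
Similarly for dx ∧ dz and dy ∧ dz — all coefficients vanish. So d(df) = 0.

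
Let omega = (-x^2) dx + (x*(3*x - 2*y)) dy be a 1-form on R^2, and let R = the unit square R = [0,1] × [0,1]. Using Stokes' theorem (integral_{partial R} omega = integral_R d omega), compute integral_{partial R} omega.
integral_(partial R) omega = 2

Stokes: integral_partial_R omega = integral_R d omega with d omega = (∂Q/∂x - ∂P/∂y) dx ∧ dy.
  ∂Q/∂x = 6*x - 2*y
  ∂P/∂y = 0
  integrand = ∂Q/∂x - ∂P/∂y = 6*x - 2*y.
Integrating over R: integral_0^1 integral_0^1 (6*x - 2*y) dx dy = 2.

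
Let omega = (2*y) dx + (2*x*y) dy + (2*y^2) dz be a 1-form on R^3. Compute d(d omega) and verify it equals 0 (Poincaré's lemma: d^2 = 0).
d(d omega) = 0

Step 1: d omega = sum_{i<j} (∂f_j/∂x_i - ∂f_i/∂x_j) dx_i ∧ dx_j:
  coeff of dx ∧ dy: 2*y - 2
  coeff of dx ∧ dz: 0
  coeff of dy ∧ dz: 4*y
Step 2: Apply d again to each 2-form coefficient. The only possible 3-form in R^3 is dx ∧ dy ∧ dz, with coefficient
  ∂(coeff of dy∧dz)/∂x - ∂(coeff of dx∧dz)/∂y + ∂(coeff of dx∧dy)/∂z
  = ∂/∂x (4*y) - ∂/∂y (0) + ∂/∂z (2*y - 2).
Each of these terms simplifies to sums of mixed partials that cancel in pairs. The result is 0 (by equality of mixed partials for smooth functions — Schwarz / Clairaut).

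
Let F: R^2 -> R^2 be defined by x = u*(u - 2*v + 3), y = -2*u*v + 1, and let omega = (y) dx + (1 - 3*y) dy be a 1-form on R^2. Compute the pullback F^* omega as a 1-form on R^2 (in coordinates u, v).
F^* omega = (-4*u^2*v - 8*u*v^2 - 6*u*v + 2*u + 2*v + 3) du + (2*u*(-4*u*v + 1)) dv

Using F^*(f dg) = (f ∘ F) d(g ∘ F), substitute each coordinate x_i by F_i(u, v) in f_i, and replace dx_i by d F_i = (∂F_i/∂u) du + (∂F_i/∂v) dv.
  For the x component: f_1(F) = -2*u*v + 1; d F_1 = (2*u - 2*v + 3) du + (-2*u) dv
  For the y component: f_2(F) = 6*u*v - 2; d F_2 = (-2*v) du + (-2*u) dv
Combining and collecting du, dv coefficients:
  coeff of du: -4*u^2*v - 8*u*v^2 - 6*u*v + 2*u + 2*v + 3
  coeff of dv: 2*u*(-4*u*v + 1)
F^* omega = (-4*u^2*v - 8*u*v^2 - 6*u*v + 2*u + 2*v + 3) du + (2*u*(-4*u*v + 1)) dv.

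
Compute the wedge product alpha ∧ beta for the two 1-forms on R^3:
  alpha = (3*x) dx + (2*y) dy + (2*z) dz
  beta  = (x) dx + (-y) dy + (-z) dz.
alpha ∧ beta = (-5*x*y) dx ∧ dy + (-5*x*z) dx ∧ dz

Distribute the wedge, using dx_i ∧ dx_j = -dx_j ∧ dx_i and dx_i ∧ dx_i = 0. For each pair (i, j) with i < j, the coefficient of dx_i ∧ dx_j in alpha ∧ beta is (alpha_i * beta_j - alpha_j * beta_i). Collecting: alpha ∧ beta = (-5*x*y) dx ∧ dy + (-5*x*z) dx ∧ dz.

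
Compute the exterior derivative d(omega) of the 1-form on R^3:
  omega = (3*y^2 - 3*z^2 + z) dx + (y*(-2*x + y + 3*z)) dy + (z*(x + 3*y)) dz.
d(omega) = (-8*y) dx ∧ dy + (7*z - 1) dx ∧ dz + (-3*y + 3*z) dy ∧ dz

For a 1-form omega = sum_i f_i dx_i, the exterior derivative is
  d(omega) = sum_{i < j} (∂f_j/∂x_i - ∂f_i/∂x_j) dx_i ∧ dx_j.
  coefficient of dx ∧ dy: ∂f_2/∂x - ∂f_1/∂y = ∂(y*(-2*x + y + 3*z))/∂x - ∂(3*y^2 - 3*z^2 + z)/∂y = -8*y
  coefficient of dx ∧ dz: ∂f_3/∂x - ∂f_1/∂z = ∂(z*(x + 3*y))/∂x - ∂(3*y^2 - 3*z^2 + z)/∂z = 7*z - 1
  coefficient of dy ∧ dz: ∂f_3/∂y - ∂f_2/∂z = ∂(z*(x + 3*y))/∂y - ∂(y*(-2*x + y + 3*z))/∂z = -3*y + 3*z
Assembling: d(omega) = (-8*y) dx ∧ dy + (7*z - 1) dx ∧ dz + (-3*y + 3*z) dy ∧ dz.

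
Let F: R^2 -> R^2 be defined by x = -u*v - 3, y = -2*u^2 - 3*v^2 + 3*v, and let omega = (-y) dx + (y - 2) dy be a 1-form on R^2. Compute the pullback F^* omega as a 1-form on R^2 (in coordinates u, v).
F^* omega = (8*u^3 - 2*u^2*v + 12*u*v^2 - 12*u*v + 8*u - 3*v^3 + 3*v^2) du + (-2*u^3 + 12*u^2*v - 6*u^2 - 3*u*v^2 + 3*u*v + 18*v^3 - 27*v^2 + 21*v - 6) dv

Using F^*(f dg) = (f ∘ F) d(g ∘ F), substitute each coordinate x_i by F_i(u, v) in f_i, and replace dx_i by d F_i = (∂F_i/∂u) du + (∂F_i/∂v) dv.
  For the x component: f_1(F) = 2*u^2 + 3*v^2 - 3*v; d F_1 = (-v) du + (-u) dv
  For the y component: f_2(F) = -2*u^2 - 3*v^2 + 3*v - 2; d F_2 = (-4*u) du + (3 - 6*v) dv
Combining and collecting du, dv coefficients:
  coeff of du: 8*u^3 - 2*u^2*v + 12*u*v^2 - 12*u*v + 8*u - 3*v^3 + 3*v^2
  coeff of dv: -2*u^3 + 12*u^2*v - 6*u^2 - 3*u*v^2 + 3*u*v + 18*v^3 - 27*v^2 + 21*v - 6
F^* omega = (8*u^3 - 2*u^2*v + 12*u*v^2 - 12*u*v + 8*u - 3*v^3 + 3*v^2) du + (-2*u^3 + 12*u^2*v - 6*u^2 - 3*u*v^2 + 3*u*v + 18*v^3 - 27*v^2 + 21*v - 6) dv.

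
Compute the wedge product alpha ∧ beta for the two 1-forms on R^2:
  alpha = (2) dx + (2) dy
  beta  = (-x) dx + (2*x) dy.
alpha ∧ beta = (6*x) dx ∧ dy

Distribute the wedge, using dx_i ∧ dx_j = -dx_j ∧ dx_i and dx_i ∧ dx_i = 0. For each pair (i, j) with i < j, the coefficient of dx_i ∧ dx_j in alpha ∧ beta is (alpha_i * beta_j - alpha_j * beta_i). Collecting: alpha ∧ beta = (6*x) dx ∧ dy.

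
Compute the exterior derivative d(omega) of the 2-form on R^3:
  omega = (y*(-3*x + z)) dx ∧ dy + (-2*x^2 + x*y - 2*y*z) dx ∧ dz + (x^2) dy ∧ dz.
d(omega) = (x + y + 2*z) dx ∧ dy ∧ dz

For a 2-form omega = sum_{i<j} g_{ij} dx_i ∧ dx_j, the exterior derivative is
  d(omega) = sum_{i<j} d(g_{ij}) ∧ dx_i ∧ dx_j = sum_{i<j, k} (∂g_{ij}/∂x_k) dx_k ∧ dx_i ∧ dx_j.
Expand each term, using dx_k ∧ dx_i ∧ dx_j = sgn(permutation) dx_{(a)} ∧ dx_{(b)} ∧ dx_{(c)} with (a < b < c) sorted:
  d(y*(-3*x + z)) includes (∂/∂z)(y*(-3*x + z)) dz = (y) dz, which multiplied by dx ∧ dy gives (y) dx ∧ dy ∧ dz
  d(-2*x^2 + x*y - 2*y*z) includes (∂/∂y)(-2*x^2 + x*y - 2*y*z) dy = (x - 2*z) dy, which multiplied by dx ∧ dz gives (-x + 2*z) dx ∧ dy ∧ dz
  d(x^2) includes (∂/∂x)(x^2) dx = (2*x) dx, which multiplied by dy ∧ dz gives (2*x) dx ∧ dy ∧ dz
Collecting like 3-forms: d(omega) = (x + y + 2*z) dx ∧ dy ∧ dz.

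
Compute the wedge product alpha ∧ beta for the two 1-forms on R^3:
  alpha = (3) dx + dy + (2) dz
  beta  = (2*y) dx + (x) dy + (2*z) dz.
alpha ∧ beta = (3*x - 2*y) dx ∧ dy + (-4*y + 6*z) dx ∧ dz + (-2*x + 2*z) dy ∧ dz

Distribute the wedge, using dx_i ∧ dx_j = -dx_j ∧ dx_i and dx_i ∧ dx_i = 0. For each pair (i, j) with i < j, the coefficient of dx_i ∧ dx_j in alpha ∧ beta is (alpha_i * beta_j - alpha_j * beta_i). Collecting: alpha ∧ beta = (3*x - 2*y) dx ∧ dy + (-4*y + 6*z) dx ∧ dz + (-2*x + 2*z) dy ∧ dz.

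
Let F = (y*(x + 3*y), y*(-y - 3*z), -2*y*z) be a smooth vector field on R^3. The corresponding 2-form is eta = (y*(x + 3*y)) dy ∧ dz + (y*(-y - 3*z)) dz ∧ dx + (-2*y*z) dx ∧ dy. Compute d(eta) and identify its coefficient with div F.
d(eta) = (-3*y - 3*z) dx ∧ dy ∧ dz; div F = -3*y - 3*z

For a 2-form in R^3 of the form above, applying d gives a 3-form with coefficient ∂P/∂x + ∂Q/∂y + ∂R/∂z:
  ∂P/∂x = y
  ∂Q/∂y = -2*y - 3*z
  ∂R/∂z = -2*y
Sum = -3*y - 3*z, which is exactly div F.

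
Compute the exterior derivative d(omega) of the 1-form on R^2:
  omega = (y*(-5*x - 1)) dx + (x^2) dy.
d(omega) = (7*x + 1) dx ∧ dy

For a 1-form omega = sum_i f_i dx_i, the exterior derivative is
  d(omega) = sum_{i < j} (∂f_j/∂x_i - ∂f_i/∂x_j) dx_i ∧ dx_j.
  coefficient of dx ∧ dy: ∂f_2/∂x - ∂f_1/∂y = ∂(x^2)/∂x - ∂(y*(-5*x - 1))/∂y = 7*x + 1
Assembling: d(omega) = (7*x + 1) dx ∧ dy.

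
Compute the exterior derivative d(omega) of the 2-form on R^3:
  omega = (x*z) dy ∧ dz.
d(omega) = (z) dx ∧ dy ∧ dz

For a 2-form omega = sum_{i<j} g_{ij} dx_i ∧ dx_j, the exterior derivative is
  d(omega) = sum_{i<j} d(g_{ij}) ∧ dx_i ∧ dx_j = sum_{i<j, k} (∂g_{ij}/∂x_k) dx_k ∧ dx_i ∧ dx_j.
Expand each term, using dx_k ∧ dx_i ∧ dx_j = sgn(permutation) dx_{(a)} ∧ dx_{(b)} ∧ dx_{(c)} with (a < b < c) sorted:
  d(x*z) includes (∂/∂x)(x*z) dx = (z) dx, which multiplied by dy ∧ dz gives (z) dx ∧ dy ∧ dz
Collecting like 3-forms: d(omega) = (z) dx ∧ dy ∧ dz.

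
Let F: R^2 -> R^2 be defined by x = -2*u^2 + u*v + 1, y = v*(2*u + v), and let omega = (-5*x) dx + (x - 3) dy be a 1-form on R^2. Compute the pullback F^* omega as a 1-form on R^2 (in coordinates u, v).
F^* omega = (-40*u^3 + 26*u^2*v - 3*u*v^2 + 20*u - 9*v) du + (6*u^3 - 7*u^2*v + 2*u*v^2 - 9*u - 4*v) dv

Using F^*(f dg) = (f ∘ F) d(g ∘ F), substitute each coordinate x_i by F_i(u, v) in f_i, and replace dx_i by d F_i = (∂F_i/∂u) du + (∂F_i/∂v) dv.
  For the x component: f_1(F) = 10*u^2 - 5*u*v - 5; d F_1 = (-4*u + v) du + (u) dv
  For the y component: f_2(F) = -2*u^2 + u*v - 2; d F_2 = (2*v) du + (2*u + 2*v) dv
Combining and collecting du, dv coefficients:
  coeff of du: -40*u^3 + 26*u^2*v - 3*u*v^2 + 20*u - 9*v
  coeff of dv: 6*u^3 - 7*u^2*v + 2*u*v^2 - 9*u - 4*v
F^* omega = (-40*u^3 + 26*u^2*v - 3*u*v^2 + 20*u - 9*v) du + (6*u^3 - 7*u^2*v + 2*u*v^2 - 9*u - 4*v) dv.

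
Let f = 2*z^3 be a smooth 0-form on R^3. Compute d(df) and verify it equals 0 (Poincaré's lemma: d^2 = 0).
d(df) = 0

Step 1: df = sum_i (∂f/∂x_i) dx_i = (0) dx + (0) dy + (6*z^2) dz.
Step 2: Apply d again. Using the 1-form formula, the coefficient of dx ∧ dy in d(df) is ∂^2 f/∂x ∂y - ∂^2 f/∂y ∂x = (0) - (0) = 0 (equality of mixed partials for smooth f).
Similarly for dx ∧ dz and dy ∧ dz — all coefficients vanish. So d(df) = 0.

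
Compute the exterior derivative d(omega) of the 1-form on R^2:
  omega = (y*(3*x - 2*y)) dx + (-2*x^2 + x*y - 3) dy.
d(omega) = (-7*x + 5*y) dx ∧ dy

For a 1-form omega = sum_i f_i dx_i, the exterior derivative is
  d(omega) = sum_{i < j} (∂f_j/∂x_i - ∂f_i/∂x_j) dx_i ∧ dx_j.
  coefficient of dx ∧ dy: ∂f_2/∂x - ∂f_1/∂y = ∂(-2*x^2 + x*y - 3)/∂x - ∂(y*(3*x - 2*y))/∂y = -7*x + 5*y
Assembling: d(omega) = (-7*x + 5*y) dx ∧ dy.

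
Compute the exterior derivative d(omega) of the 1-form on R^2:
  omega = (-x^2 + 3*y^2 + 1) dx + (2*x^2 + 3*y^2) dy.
d(omega) = (4*x - 6*y) dx ∧ dy

For a 1-form omega = sum_i f_i dx_i, the exterior derivative is
  d(omega) = sum_{i < j} (∂f_j/∂x_i - ∂f_i/∂x_j) dx_i ∧ dx_j.
  coefficient of dx ∧ dy: ∂f_2/∂x - ∂f_1/∂y = ∂(2*x^2 + 3*y^2)/∂x - ∂(-x^2 + 3*y^2 + 1)/∂y = 4*x - 6*y
Assembling: d(omega) = (4*x - 6*y) dx ∧ dy.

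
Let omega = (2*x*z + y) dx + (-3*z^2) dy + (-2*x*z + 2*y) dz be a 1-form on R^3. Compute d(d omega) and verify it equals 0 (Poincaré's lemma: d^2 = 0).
d(d omega) = 0

Step 1: d omega = sum_{i<j} (∂f_j/∂x_i - ∂f_i/∂x_j) dx_i ∧ dx_j:
  coeff of dx ∧ dy: -1
  coeff of dx ∧ dz: -2*x - 2*z
  coeff of dy ∧ dz: 6*z + 2
Step 2: Apply d again to each 2-form coefficient. The only possible 3-form in R^3 is dx ∧ dy ∧ dz, with coefficient
  ∂(coeff of dy∧dz)/∂x - ∂(coeff of dx∧dz)/∂y + ∂(coeff of dx∧dy)/∂z
  = ∂/∂x (6*z + 2) - ∂/∂y (-2*x - 2*z) + ∂/∂z (-1).
Each of these terms simplifies to sums of mixed partials that cancel in pairs. The result is 0 (by equality of mixed partials for smooth functions — Schwarz / Clairaut).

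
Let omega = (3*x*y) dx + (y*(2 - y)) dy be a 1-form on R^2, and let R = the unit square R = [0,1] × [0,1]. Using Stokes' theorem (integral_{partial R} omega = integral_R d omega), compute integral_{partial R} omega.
integral_(partial R) omega = -3/2

Stokes: integral_partial_R omega = integral_R d omega with d omega = (∂Q/∂x - ∂P/∂y) dx ∧ dy.
  ∂Q/∂x = 0
  ∂P/∂y = 3*x
  integrand = ∂Q/∂x - ∂P/∂y = -3*x.
Integrating over R: integral_0^1 integral_0^1 (-3*x) dx dy = -3/2.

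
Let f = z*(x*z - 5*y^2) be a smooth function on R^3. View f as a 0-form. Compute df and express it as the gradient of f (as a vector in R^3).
df = (z^2) dx + (-10*y*z) dy + (2*x*z - 5*y^2) dz; grad f = (z^2, -10*y*z, 2*x*z - 5*y^2)

For a 0-form f, d f = (∂f/∂x) dx + (∂f/∂y) dy + (∂f/∂z) dz. The components of the vector representation are exactly the entries of grad f in Cartesian coordinates:
  ∂f/∂x = z^2
  ∂f/∂y = -10*y*z
  ∂f/∂z = 2*x*z - 5*y^2.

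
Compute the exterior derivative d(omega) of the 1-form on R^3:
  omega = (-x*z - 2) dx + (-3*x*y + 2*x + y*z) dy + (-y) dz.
d(omega) = (2 - 3*y) dx ∧ dy + (x) dx ∧ dz + (-y - 1) dy ∧ dz

For a 1-form omega = sum_i f_i dx_i, the exterior derivative is
  d(omega) = sum_{i < j} (∂f_j/∂x_i - ∂f_i/∂x_j) dx_i ∧ dx_j.
  coefficient of dx ∧ dy: ∂f_2/∂x - ∂f_1/∂y = ∂(-3*x*y + 2*x + y*z)/∂x - ∂(-x*z - 2)/∂y = 2 - 3*y
  coefficient of dx ∧ dz: ∂f_3/∂x - ∂f_1/∂z = ∂(-y)/∂x - ∂(-x*z - 2)/∂z = x
  coefficient of dy ∧ dz: ∂f_3/∂y - ∂f_2/∂z = ∂(-y)/∂y - ∂(-3*x*y + 2*x + y*z)/∂z = -y - 1
Assembling: d(omega) = (2 - 3*y) dx ∧ dy + (x) dx ∧ dz + (-y - 1) dy ∧ dz.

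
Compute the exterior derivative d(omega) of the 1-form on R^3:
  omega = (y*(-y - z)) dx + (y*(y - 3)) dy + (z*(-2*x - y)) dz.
d(omega) = (2*y + z) dx ∧ dy + (y - 2*z) dx ∧ dz + (-z) dy ∧ dz

For a 1-form omega = sum_i f_i dx_i, the exterior derivative is
  d(omega) = sum_{i < j} (∂f_j/∂x_i - ∂f_i/∂x_j) dx_i ∧ dx_j.
  coefficient of dx ∧ dy: ∂f_2/∂x - ∂f_1/∂y = ∂(y*(y - 3))/∂x - ∂(y*(-y - z))/∂y = 2*y + z
  coefficient of dx ∧ dz: ∂f_3/∂x - ∂f_1/∂z = ∂(z*(-2*x - y))/∂x - ∂(y*(-y - z))/∂z = y - 2*z
  coefficient of dy ∧ dz: ∂f_3/∂y - ∂f_2/∂z = ∂(z*(-2*x - y))/∂y - ∂(y*(y - 3))/∂z = -z
Assembling: d(omega) = (2*y + z) dx ∧ dy + (y - 2*z) dx ∧ dz + (-z) dy ∧ dz.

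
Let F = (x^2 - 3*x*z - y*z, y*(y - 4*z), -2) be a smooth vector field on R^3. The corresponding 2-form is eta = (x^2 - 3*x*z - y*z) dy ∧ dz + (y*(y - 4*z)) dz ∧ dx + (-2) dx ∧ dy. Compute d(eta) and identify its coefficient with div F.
d(eta) = (2*x + 2*y - 7*z) dx ∧ dy ∧ dz; div F = 2*x + 2*y - 7*z

For a 2-form in R^3 of the form above, applying d gives a 3-form with coefficient ∂P/∂x + ∂Q/∂y + ∂R/∂z:
  ∂P/∂x = 2*x - 3*z
  ∂Q/∂y = 2*y - 4*z
  ∂R/∂z = 0
Sum = 2*x + 2*y - 7*z, which is exactly div F.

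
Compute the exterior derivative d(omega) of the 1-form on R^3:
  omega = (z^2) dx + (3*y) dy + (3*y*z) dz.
d(omega) = (-2*z) dx ∧ dz + (3*z) dy ∧ dz

For a 1-form omega = sum_i f_i dx_i, the exterior derivative is
  d(omega) = sum_{i < j} (∂f_j/∂x_i - ∂f_i/∂x_j) dx_i ∧ dx_j.
  coefficient of dx ∧ dz: ∂f_3/∂x - ∂f_1/∂z = ∂(3*y*z)/∂x - ∂(z^2)/∂z = -2*z
  coefficient of dy ∧ dz: ∂f_3/∂y - ∂f_2/∂z = ∂(3*y*z)/∂y - ∂(3*y)/∂z = 3*z
Assembling: d(omega) = (-2*z) dx ∧ dz + (3*z) dy ∧ dz.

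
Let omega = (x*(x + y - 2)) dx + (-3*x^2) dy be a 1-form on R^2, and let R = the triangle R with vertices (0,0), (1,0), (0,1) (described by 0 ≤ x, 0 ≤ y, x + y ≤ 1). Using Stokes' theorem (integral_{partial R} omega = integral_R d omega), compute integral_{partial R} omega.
integral_(partial R) omega = -7/6

Stokes: integral_partial_R omega = integral_R d omega with d omega = (∂Q/∂x - ∂P/∂y) dx ∧ dy.
  ∂Q/∂x = -6*x
  ∂P/∂y = x
  integrand = ∂Q/∂x - ∂P/∂y = -7*x.
Integrating over R: integral_0^1 integral_0^{1-x} (-7*x) dy dx = -7/6.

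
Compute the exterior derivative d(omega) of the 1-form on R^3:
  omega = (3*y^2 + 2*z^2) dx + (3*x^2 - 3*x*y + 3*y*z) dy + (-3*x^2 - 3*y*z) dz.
d(omega) = (6*x - 9*y) dx ∧ dy + (-6*x - 4*z) dx ∧ dz + (-3*y - 3*z) dy ∧ dz

For a 1-form omega = sum_i f_i dx_i, the exterior derivative is
  d(omega) = sum_{i < j} (∂f_j/∂x_i - ∂f_i/∂x_j) dx_i ∧ dx_j.
  coefficient of dx ∧ dy: ∂f_2/∂x - ∂f_1/∂y = ∂(3*x^2 - 3*x*y + 3*y*z)/∂x - ∂(3*y^2 + 2*z^2)/∂y = 6*x - 9*y
  coefficient of dx ∧ dz: ∂f_3/∂x - ∂f_1/∂z = ∂(-3*x^2 - 3*y*z)/∂x - ∂(3*y^2 + 2*z^2)/∂z = -6*x - 4*z
  coefficient of dy ∧ dz: ∂f_3/∂y - ∂f_2/∂z = ∂(-3*x^2 - 3*y*z)/∂y - ∂(3*x^2 - 3*x*y + 3*y*z)/∂z = -3*y - 3*z
Assembling: d(omega) = (6*x - 9*y) dx ∧ dy + (-6*x - 4*z) dx ∧ dz + (-3*y - 3*z) dy ∧ dz.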